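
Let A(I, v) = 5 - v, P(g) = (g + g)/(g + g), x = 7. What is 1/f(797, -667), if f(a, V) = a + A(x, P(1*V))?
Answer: 1/801 ≈ 0.0012484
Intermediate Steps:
P(g) = 1 (P(g) = (2*g)/((2*g)) = (2*g)*(1/(2*g)) = 1)
f(a, V) = 4 + a (f(a, V) = a + (5 - 1*1) = a + (5 - 1) = a + 4 = 4 + a)
1/f(797, -667) = 1/(4 + 797) = 1/801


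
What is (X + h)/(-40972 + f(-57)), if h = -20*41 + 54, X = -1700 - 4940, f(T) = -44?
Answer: 3703/20508 ≈ 0.18056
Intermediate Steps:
X = -6640
h = -766 (h = -820 + 54 = -766)
(X + h)/(-40972 + f(-57)) = (-6640 - 766)/(-40972 - 44) = -7406/(-41016) = -7406*(-1/41016) = 3703/20508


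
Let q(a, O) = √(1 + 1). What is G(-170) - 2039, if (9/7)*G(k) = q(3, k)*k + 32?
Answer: -18127/9 - 1190*√2/9 ≈ -2201.1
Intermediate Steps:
q(a, O) = √2
G(k) = 224/9 + 7*k*√2/9 (G(k) = 7*(√2*k + 32)/9 = 7*(k*√2 + 32)/9 = 7*(32 + k*√2)/9 = 224/9 + 7*k*√2/9)
G(-170) - 2039 = (224/9 + (7/9)*(-170)*√2) - 2039 = (224/9 - 1190*√2/9) - 2039 = -18127/9 - 1190*√2/9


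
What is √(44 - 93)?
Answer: 7*I ≈ 7.0*I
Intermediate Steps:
√(44 - 93) = √(-49) = 7*I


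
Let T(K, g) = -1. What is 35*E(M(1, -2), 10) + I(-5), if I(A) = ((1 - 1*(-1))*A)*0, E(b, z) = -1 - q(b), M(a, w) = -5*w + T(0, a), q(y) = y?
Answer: -350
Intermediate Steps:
M(a, w) = -1 - 5*w (M(a, w) = -5*w - 1 = -1 - 5*w)
E(b, z) = -1 - b
I(A) = 0 (I(A) = ((1 + 1)*A)*0 = (2*A)*0 = 0)
35*E(M(1, -2), 10) + I(-5) = 35*(-1 - (-1 - 5*(-2))) + 0 = 35*(-1 - (-1 + 10)) + 0 = 35*(-1 - 1*9) + 0 = 35*(-1 - 9) + 0 = 35*(-10) + 0 = -350 + 0 = -350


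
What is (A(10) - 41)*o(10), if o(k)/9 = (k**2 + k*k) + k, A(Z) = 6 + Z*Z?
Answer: 122850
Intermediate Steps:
A(Z) = 6 + Z**2
o(k) = 9*k + 18*k**2 (o(k) = 9*((k**2 + k*k) + k) = 9*((k**2 + k**2) + k) = 9*(2*k**2 + k) = 9*(k + 2*k**2) = 9*k + 18*k**2)
(A(10) - 41)*o(10) = ((6 + 10**2) - 41)*(9*10*(1 + 2*10)) = ((6 + 100) - 41)*(9*10*(1 + 20)) = (106 - 41)*(9*10*21) = 65*1890 = 122850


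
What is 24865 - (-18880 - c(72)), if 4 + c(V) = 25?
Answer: 43766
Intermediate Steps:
c(V) = 21 (c(V) = -4 + 25 = 21)
24865 - (-18880 - c(72)) = 24865 - (-18880 - 1*21) = 24865 - (-18880 - 21) = 24865 - 1*(-18901) = 24865 + 18901 = 43766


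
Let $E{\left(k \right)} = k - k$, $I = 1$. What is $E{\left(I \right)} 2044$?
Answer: $0$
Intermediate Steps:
$E{\left(k \right)} = 0$
$E{\left(I \right)} 2044 = 0 \cdot 2044 = 0$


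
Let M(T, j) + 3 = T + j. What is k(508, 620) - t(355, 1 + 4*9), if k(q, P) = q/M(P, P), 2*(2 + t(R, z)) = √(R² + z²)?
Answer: 2982/1237 - √127394/2 ≈ -176.05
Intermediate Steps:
M(T, j) = -3 + T + j (M(T, j) = -3 + (T + j) = -3 + T + j)
t(R, z) = -2 + √(R² + z²)/2
k(q, P) = q/(-3 + 2*P) (k(q, P) = q/(-3 + P + P) = q/(-3 + 2*P))
k(508, 620) - t(355, 1 + 4*9) = 508/(-3 + 2*620) - (-2 + √(355² + (1 + 4*9)²)/2) = 508/(-3 + 1240) - (-2 + √(126025 + (1 + 36)²)/2) = 508/1237 - (-2 + √(126025 + 37²)/2) = 508*(1/1237) - (-2 + √(126025 + 1369)/2) = 508/1237 - (-2 + √127394/2) = 508/1237 + (2 - √127394/2) = 2982/1237 - √127394/2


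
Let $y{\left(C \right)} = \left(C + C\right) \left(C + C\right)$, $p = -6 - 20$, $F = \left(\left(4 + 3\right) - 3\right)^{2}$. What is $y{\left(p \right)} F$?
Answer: $43264$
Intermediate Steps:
$F = 16$ ($F = \left(7 - 3\right)^{2} = 4^{2} = 16$)
$p = -26$
$y{\left(C \right)} = 4 C^{2}$ ($y{\left(C \right)} = 2 C 2 C = 4 C^{2}$)
$y{\left(p \right)} F = 4 \left(-26\right)^{2} \cdot 16 = 4 \cdot 676 \cdot 16 = 2704 \cdot 16 = 43264$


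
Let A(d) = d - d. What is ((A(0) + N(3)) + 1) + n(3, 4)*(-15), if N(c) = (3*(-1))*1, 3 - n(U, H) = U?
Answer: -2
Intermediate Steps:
n(U, H) = 3 - U
N(c) = -3 (N(c) = -3*1 = -3)
A(d) = 0
((A(0) + N(3)) + 1) + n(3, 4)*(-15) = ((0 - 3) + 1) + (3 - 1*3)*(-15) = (-3 + 1) + (3 - 3)*(-15) = -2 + 0*(-15) = -2 + 0 = -2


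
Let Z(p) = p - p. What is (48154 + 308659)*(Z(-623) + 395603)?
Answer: 141156293239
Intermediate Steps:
Z(p) = 0
(48154 + 308659)*(Z(-623) + 395603) = (48154 + 308659)*(0 + 395603) = 356813*395603 = 141156293239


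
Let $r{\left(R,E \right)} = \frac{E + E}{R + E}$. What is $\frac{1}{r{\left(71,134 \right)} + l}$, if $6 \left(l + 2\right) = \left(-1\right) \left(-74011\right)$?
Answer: $\frac{1230}{15171403} \approx 8.1074 \cdot 10^{-5}$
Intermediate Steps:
$r{\left(R,E \right)} = \frac{2 E}{E + R}$
$l = \frac{73999}{6}$ ($l = -2 + \frac{\left(-1\right) \left(-74011\right)}{6} = -2 + \frac{1}{6} \cdot 74011 = -2 + \frac{74011}{6} = \frac{73999}{6} \approx 12333.0$)
$\frac{1}{r{\left(71,134 \right)} + l} = \frac{1}{2 \cdot 134 \frac{1}{134 + 71} + \frac{73999}{6}} = \frac{1}{2 \cdot 134 \cdot \frac{1}{205} + \frac{73999}{6}} = \frac{1}{\frac{268}{205} + \frac{73999}{6}} = \frac{1}{\frac{15171403}{1230}} = \frac{1230}{15171403}$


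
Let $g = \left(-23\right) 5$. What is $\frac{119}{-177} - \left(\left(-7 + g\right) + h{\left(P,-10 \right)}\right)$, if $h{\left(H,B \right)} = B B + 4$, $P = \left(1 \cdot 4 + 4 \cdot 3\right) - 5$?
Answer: $\frac{3067}{177} \approx 17.328$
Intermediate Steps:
$g = -115$
$P = 11$ ($P = \left(4 + 12\right) - 5 = 16 - 5 = 11$)
$h{\left(H,B \right)} = 4 + B^{2}$ ($h{\left(H,B \right)} = B^{2} + 4 = 4 + B^{2}$)
$\frac{119}{-177} - \left(\left(-7 + g\right) + h{\left(P,-10 \right)}\right) = \frac{119}{-177} - \left(\left(-7 - 115\right) + \left(4 + \left(-10\right)^{2}\right)\right) = 119 \left(- \frac{1}{177}\right) - \left(-122 + \left(4 + 100\right)\right) = - \frac{119}{177} - \left(-122 + 104\right) = - \frac{119}{177} - -18 = - \frac{119}{177} + 18 = \frac{3067}{177}$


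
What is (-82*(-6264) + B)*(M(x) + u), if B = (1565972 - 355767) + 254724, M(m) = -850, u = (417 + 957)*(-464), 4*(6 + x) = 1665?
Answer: -1263095856722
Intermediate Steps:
x = 1641/4 (x = -6 + (¼)*1665 = -6 + 1665/4 = 1641/4 ≈ 410.25)
u = -637536 (u = 1374*(-464) = -637536)
B = 1464929 (B = 1210205 + 254724 = 1464929)
(-82*(-6264) + B)*(M(x) + u) = (-82*(-6264) + 1464929)*(-850 - 637536) = (513648 + 1464929)*(-638386) = 1978577*(-638386) = -1263095856722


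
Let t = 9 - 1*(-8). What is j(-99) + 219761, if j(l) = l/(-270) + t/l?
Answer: 217563583/990 ≈ 2.1976e+5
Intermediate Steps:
t = 17 (t = 9 + 8 = 17)
j(l) = 17/l - l/270 (j(l) = l/(-270) + 17/l = l*(-1/270) + 17/l = -l/270 + 17/l = 17/l - l/270)
j(-99) + 219761 = (17/(-99) - 1/270*(-99)) + 219761 = (17*(-1/99) + 11/30) + 219761 = (-17/99 + 11/30) + 219761 = 193/990 + 219761 = 217563583/990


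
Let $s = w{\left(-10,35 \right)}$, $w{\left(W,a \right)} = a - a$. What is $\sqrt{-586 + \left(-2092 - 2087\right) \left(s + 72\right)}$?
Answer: $i \sqrt{301474} \approx 549.07 i$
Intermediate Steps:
$w{\left(W,a \right)} = 0$
$s = 0$
$\sqrt{-586 + \left(-2092 - 2087\right) \left(s + 72\right)} = \sqrt{-586 + \left(-2092 - 2087\right) \left(0 + 72\right)} = \sqrt{-586 - 300888} = \sqrt{-301474} = i \sqrt{301474}$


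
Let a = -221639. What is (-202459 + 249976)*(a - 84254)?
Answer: -14535117681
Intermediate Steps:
(-202459 + 249976)*(a - 84254) = (-202459 + 249976)*(-221639 - 84254) = 47517*(-305893) = -14535117681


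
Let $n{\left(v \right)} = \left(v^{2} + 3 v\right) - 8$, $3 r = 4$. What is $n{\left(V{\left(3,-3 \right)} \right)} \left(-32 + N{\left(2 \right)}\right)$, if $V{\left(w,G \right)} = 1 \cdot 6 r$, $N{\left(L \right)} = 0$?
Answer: $-2560$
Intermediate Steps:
$r = \frac{4}{3}$ ($r = \frac{1}{3} \cdot 4 = \frac{4}{3} \approx 1.3333$)
$V{\left(w,G \right)} = 8$ ($V{\left(w,G \right)} = 1 \cdot 6 \cdot \frac{4}{3} = 6 \cdot \frac{4}{3} = 8$)
$n{\left(v \right)} = -8 + v^{2} + 3 v$
$n{\left(V{\left(3,-3 \right)} \right)} \left(-32 + N{\left(2 \right)}\right) = \left(-8 + 8^{2} + 3 \cdot 8\right) \left(-32 + 0\right) = \left(-8 + 64 + 24\right) \left(-32\right) = 80 \left(-32\right) = -2560$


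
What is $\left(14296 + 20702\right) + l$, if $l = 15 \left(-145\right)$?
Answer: $32823$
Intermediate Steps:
$l = -2175$
$\left(14296 + 20702\right) + l = \left(14296 + 20702\right) - 2175 = 34998 - 2175 = 32823$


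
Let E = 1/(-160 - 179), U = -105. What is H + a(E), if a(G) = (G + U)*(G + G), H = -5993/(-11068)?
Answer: 1476674609/1271945628 ≈ 1.1610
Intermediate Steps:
H = 5993/11068 (H = -5993*(-1/11068) = 5993/11068 ≈ 0.54147)
E = -1/339 (E = 1/(-339) = -1/339 ≈ -0.0029499)
a(G) = 2*G*(-105 + G) (a(G) = (G - 105)*(G + G) = (-105 + G)*(2*G) = 2*G*(-105 + G))
H + a(E) = 5993/11068 + 2*(-1/339)*(-105 - 1/339) = 5993/11068 + 2*(-1/339)*(-35596/339) = 5993/11068 + 71192/114921 = 1476674609/1271945628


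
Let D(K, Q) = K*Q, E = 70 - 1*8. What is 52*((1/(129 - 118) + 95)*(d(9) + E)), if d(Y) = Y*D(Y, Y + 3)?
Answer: 5112848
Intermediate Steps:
E = 62 (E = 70 - 8 = 62)
d(Y) = Y²*(3 + Y) (d(Y) = Y*(Y*(Y + 3)) = Y*(Y*(3 + Y)) = Y²*(3 + Y))
52*((1/(129 - 118) + 95)*(d(9) + E)) = 52*((1/(129 - 118) + 95)*(9²*(3 + 9) + 62)) = 52*((1/11 + 95)*(81*12 + 62)) = 52*((1/11 + 95)*(972 + 62)) = 52*((1046/11)*1034) = 52*98324 = 5112848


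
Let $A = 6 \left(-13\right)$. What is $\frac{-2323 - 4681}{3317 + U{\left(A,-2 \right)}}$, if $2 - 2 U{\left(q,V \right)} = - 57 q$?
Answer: $- \frac{7004}{1095} \approx -6.3963$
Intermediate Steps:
$A = -78$
$U{\left(q,V \right)} = 1 + \frac{57 q}{2}$ ($U{\left(q,V \right)} = 1 - \frac{\left(-57\right) q}{2} = 1 + \frac{57 q}{2}$)
$\frac{-2323 - 4681}{3317 + U{\left(A,-2 \right)}} = \frac{-2323 - 4681}{3317 + \left(1 + \frac{57}{2} \left(-78\right)\right)} = - \frac{7004}{3317 + \left(1 - 2223\right)} = - \frac{7004}{3317 - 2222} = - \frac{7004}{1095}$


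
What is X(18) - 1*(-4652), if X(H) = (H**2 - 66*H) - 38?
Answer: 3750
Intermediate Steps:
X(H) = -38 + H**2 - 66*H
X(18) - 1*(-4652) = (-38 + 18**2 - 66*18) - 1*(-4652) = (-38 + 324 - 1188) + 4652 = -902 + 4652 = 3750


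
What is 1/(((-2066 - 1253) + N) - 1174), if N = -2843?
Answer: -1/7336 ≈ -0.00013631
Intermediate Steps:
1/(((-2066 - 1253) + N) - 1174) = 1/(((-2066 - 1253) - 2843) - 1174) = 1/((-3319 - 2843) - 1174) = 1/(-6162 - 1174) = 1/(-7336) = -1/7336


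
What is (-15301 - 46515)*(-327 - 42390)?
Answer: 2640594072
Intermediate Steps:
(-15301 - 46515)*(-327 - 42390) = -61816*(-42717) = 2640594072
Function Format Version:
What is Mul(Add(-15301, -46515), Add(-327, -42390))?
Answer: 2640594072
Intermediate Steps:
Mul(Add(-15301, -46515), Add(-327, -42390)) = Mul(-61816, -42717) = 2640594072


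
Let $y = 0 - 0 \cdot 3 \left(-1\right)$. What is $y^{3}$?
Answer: $0$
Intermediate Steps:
$y = 0$ ($y = 0 - 0 \left(-3\right) = 0 - 0 = 0 + 0 = 0$)
$y^{3} = 0^{3} = 0$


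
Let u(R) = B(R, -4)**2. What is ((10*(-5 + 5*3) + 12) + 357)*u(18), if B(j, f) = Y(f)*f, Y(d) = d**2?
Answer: 1921024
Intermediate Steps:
B(j, f) = f**3 (B(j, f) = f**2*f = f**3)
u(R) = 4096 (u(R) = ((-4)**3)**2 = (-64)**2 = 4096)
((10*(-5 + 5*3) + 12) + 357)*u(18) = ((10*(-5 + 5*3) + 12) + 357)*4096 = ((10*(-5 + 15) + 12) + 357)*4096 = ((10*10 + 12) + 357)*4096 = ((100 + 12) + 357)*4096 = (112 + 357)*4096 = 469*4096 = 1921024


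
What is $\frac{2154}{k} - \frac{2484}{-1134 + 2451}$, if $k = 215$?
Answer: $\frac{767586}{94385} \approx 8.1325$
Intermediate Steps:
$\frac{2154}{k} - \frac{2484}{-1134 + 2451} = \frac{2154}{215} - \frac{2484}{-1134 + 2451} = 2154 \cdot \frac{1}{215} - \frac{2484}{1317} = \frac{2154}{215} - \frac{828}{439} = \frac{767586}{94385}$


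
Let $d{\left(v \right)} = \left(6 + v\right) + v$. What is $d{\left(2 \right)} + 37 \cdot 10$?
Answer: $380$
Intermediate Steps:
$d{\left(v \right)} = 6 + 2 v$
$d{\left(2 \right)} + 37 \cdot 10 = \left(6 + 2 \cdot 2\right) + 37 \cdot 10 = \left(6 + 4\right) + 370 = 10 + 370 = 380$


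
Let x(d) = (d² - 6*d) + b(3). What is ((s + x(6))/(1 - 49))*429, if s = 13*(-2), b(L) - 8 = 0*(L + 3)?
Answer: 1287/8 ≈ 160.88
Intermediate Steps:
b(L) = 8 (b(L) = 8 + 0*(L + 3) = 8 + 0*(3 + L) = 8 + 0 = 8)
x(d) = 8 + d² - 6*d (x(d) = (d² - 6*d) + 8 = 8 + d² - 6*d)
s = -26
((s + x(6))/(1 - 49))*429 = ((-26 + (8 + 6² - 6*6))/(1 - 49))*429 = ((-26 + (8 + 36 - 36))/(-48))*429 = ((-26 + 8)*(-1/48))*429 = -18*(-1/48)*429 = (3/8)*429 = 1287/8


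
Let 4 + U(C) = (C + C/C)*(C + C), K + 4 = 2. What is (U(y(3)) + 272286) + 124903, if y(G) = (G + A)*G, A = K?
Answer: 397209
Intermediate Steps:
K = -2 (K = -4 + 2 = -2)
A = -2
y(G) = G*(-2 + G) (y(G) = (G - 2)*G = (-2 + G)*G = G*(-2 + G))
U(C) = -4 + 2*C*(1 + C) (U(C) = -4 + (C + C/C)*(C + C) = -4 + (C + 1)*(2*C) = -4 + (1 + C)*(2*C) = -4 + 2*C*(1 + C))
(U(y(3)) + 272286) + 124903 = ((-4 + 2*(3*(-2 + 3)) + 2*(3*(-2 + 3))**2) + 272286) + 124903 = ((-4 + 2*(3*1) + 2*(3*1)**2) + 272286) + 124903 = ((-4 + 2*3 + 2*3**2) + 272286) + 124903 = ((-4 + 6 + 2*9) + 272286) + 124903 = ((-4 + 6 + 18) + 272286) + 124903 = (20 + 272286) + 124903 = 272306 + 124903 = 397209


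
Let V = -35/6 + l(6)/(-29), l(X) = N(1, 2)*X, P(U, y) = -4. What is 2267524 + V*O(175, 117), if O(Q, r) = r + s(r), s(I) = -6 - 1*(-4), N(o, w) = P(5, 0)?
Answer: 394449011/174 ≈ 2.2669e+6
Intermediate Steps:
N(o, w) = -4
s(I) = -2 (s(I) = -6 + 4 = -2)
O(Q, r) = -2 + r (O(Q, r) = r - 2 = -2 + r)
l(X) = -4*X
V = -871/174 (V = -35/6 - 4*6/(-29) = -35*⅙ - 24*(-1/29) = -35/6 + 24/29 = -871/174 ≈ -5.0057)
2267524 + V*O(175, 117) = 2267524 - 871*(-2 + 117)/174 = 2267524 - 871/174*115 = 2267524 - 100165/174 = 394449011/174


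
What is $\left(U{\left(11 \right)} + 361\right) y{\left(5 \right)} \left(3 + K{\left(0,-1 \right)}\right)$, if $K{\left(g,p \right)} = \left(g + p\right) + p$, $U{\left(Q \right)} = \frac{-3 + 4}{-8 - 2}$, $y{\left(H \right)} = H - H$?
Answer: $0$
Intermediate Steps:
$y{\left(H \right)} = 0$
$U{\left(Q \right)} = - \frac{1}{10}$ ($U{\left(Q \right)} = 1 \frac{1}{-10} = 1 \left(- \frac{1}{10}\right) = - \frac{1}{10}$)
$K{\left(g,p \right)} = g + 2 p$
$\left(U{\left(11 \right)} + 361\right) y{\left(5 \right)} \left(3 + K{\left(0,-1 \right)}\right) = \left(- \frac{1}{10} + 361\right) 0 \left(3 + \left(0 + 2 \left(-1\right)\right)\right) = \frac{3609 \cdot 0 \left(3 + \left(0 - 2\right)\right)}{10} = \frac{3609 \cdot 0 \left(3 - 2\right)}{10} = \frac{3609 \cdot 0 \cdot 1}{10} = \frac{3609}{10} \cdot 0 = 0$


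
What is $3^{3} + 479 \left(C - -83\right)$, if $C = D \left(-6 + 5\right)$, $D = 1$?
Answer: $39305$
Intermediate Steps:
$C = -1$ ($C = 1 \left(-6 + 5\right) = 1 \left(-1\right) = -1$)
$3^{3} + 479 \left(C - -83\right) = 3^{3} + 479 \left(-1 - -83\right) = 27 + 479 \left(-1 + 83\right) = 27 + 479 \cdot 82 = 27 + 39278 = 39305$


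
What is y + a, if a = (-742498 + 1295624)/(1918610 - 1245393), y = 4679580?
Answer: 3150373361986/673217 ≈ 4.6796e+6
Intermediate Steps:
a = 553126/673217 ≈ 0.82162
y + a = 4679580 + 553126/673217 = 3150373361986/673217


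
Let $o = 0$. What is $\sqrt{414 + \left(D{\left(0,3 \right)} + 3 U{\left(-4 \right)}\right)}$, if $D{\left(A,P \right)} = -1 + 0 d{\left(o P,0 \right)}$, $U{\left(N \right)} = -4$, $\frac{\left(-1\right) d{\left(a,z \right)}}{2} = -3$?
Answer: $\sqrt{401} \approx 20.025$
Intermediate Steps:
$d{\left(a,z \right)} = 6$ ($d{\left(a,z \right)} = \left(-2\right) \left(-3\right) = 6$)
$D{\left(A,P \right)} = -1$ ($D{\left(A,P \right)} = -1 + 0 \cdot 6 = -1 + 0 = -1$)
$\sqrt{414 + \left(D{\left(0,3 \right)} + 3 U{\left(-4 \right)}\right)} = \sqrt{414 + \left(-1 + 3 \left(-4\right)\right)} = \sqrt{414 - 13} = \sqrt{401}$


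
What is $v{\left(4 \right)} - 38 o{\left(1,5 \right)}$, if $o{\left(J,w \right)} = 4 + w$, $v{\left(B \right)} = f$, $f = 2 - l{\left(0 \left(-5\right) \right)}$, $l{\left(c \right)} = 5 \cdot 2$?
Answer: $-350$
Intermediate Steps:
$l{\left(c \right)} = 10$
$f = -8$ ($f = 2 - 10 = -8$)
$v{\left(B \right)} = -8$
$v{\left(4 \right)} - 38 o{\left(1,5 \right)} = -8 - 38 \left(4 + 5\right) = -8 - 342 = -350$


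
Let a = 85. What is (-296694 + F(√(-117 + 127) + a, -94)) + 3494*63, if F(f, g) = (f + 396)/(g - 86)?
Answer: -13783441/180 - √10/180 ≈ -76575.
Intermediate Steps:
F(f, g) = (396 + f)/(-86 + g)
(-296694 + F(√(-117 + 127) + a, -94)) + 3494*63 = (-296694 + (396 + (√(-117 + 127) + 85))/(-86 - 94)) + 3494*63 = (-296694 + (396 + (√10 + 85))/(-180)) + 220122 = (-296694 - (396 + (85 + √10))/180) + 220122 = (-296694 - (481 + √10)/180) + 220122 = (-296694 + (-481/180 - √10/180)) + 220122 = (-53405401/180 - √10/180) + 220122 = -13783441/180 - √10/180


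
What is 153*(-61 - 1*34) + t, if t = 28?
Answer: -14507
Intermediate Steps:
153*(-61 - 1*34) + t = 153*(-61 - 1*34) + 28 = 153*(-61 - 34) + 28 = 153*(-95) + 28 = -14535 + 28 = -14507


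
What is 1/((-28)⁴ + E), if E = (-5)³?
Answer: 1/614531 ≈ 1.6273e-6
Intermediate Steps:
E = -125
1/((-28)⁴ + E) = 1/((-28)⁴ - 125) = 1/(614656 - 125) = 1/614531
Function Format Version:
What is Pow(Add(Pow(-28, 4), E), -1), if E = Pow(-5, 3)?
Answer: Rational(1, 614531) ≈ 1.6273e-6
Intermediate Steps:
E = -125
Pow(Add(Pow(-28, 4), E), -1) = Pow(Add(Pow(-28, 4), -125), -1) = Pow(Add(614656, -125), -1) = Pow(614531, -1) = Rational(1, 614531)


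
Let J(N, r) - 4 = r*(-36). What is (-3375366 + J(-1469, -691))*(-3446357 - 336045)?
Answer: 12672884947372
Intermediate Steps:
J(N, r) = 4 - 36*r (J(N, r) = 4 + r*(-36) = 4 - 36*r)
(-3375366 + J(-1469, -691))*(-3446357 - 336045) = (-3375366 + (4 - 36*(-691)))*(-3446357 - 336045) = (-3375366 + (4 + 24876))*(-3782402) = (-3375366 + 24880)*(-3782402) = -3350486*(-3782402) = 12672884947372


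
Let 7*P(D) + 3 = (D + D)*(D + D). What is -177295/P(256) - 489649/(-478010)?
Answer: -464884402141/125306019410 ≈ -3.7100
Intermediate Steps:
P(D) = -3/7 + 4*D²/7 (P(D) = -3/7 + ((D + D)*(D + D))/7 = -3/7 + ((2*D)*(2*D))/7 = -3/7 + (4*D²)/7 = -3/7 + 4*D²/7)
-177295/P(256) - 489649/(-478010) = -177295/(-3/7 + (4/7)*256²) - 489649/(-478010) = -177295/(-3/7 + (4/7)*65536) - 489649*(-1/478010) = -177295/(-3/7 + 262144/7) + 489649/478010 = -177295/262141/7 + 489649/478010 = -177295*7/262141 + 489649/478010 = -1241065/262141 + 489649/478010 = -464884402141/125306019410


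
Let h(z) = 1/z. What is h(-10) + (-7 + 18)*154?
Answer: 16939/10 ≈ 1693.9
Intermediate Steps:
h(-10) + (-7 + 18)*154 = 1/(-10) + (-7 + 18)*154 = -⅒ + 11*154 = -⅒ + 1694 = 16939/10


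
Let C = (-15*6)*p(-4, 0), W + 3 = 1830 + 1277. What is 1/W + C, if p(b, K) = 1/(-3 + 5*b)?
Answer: 279383/71392 ≈ 3.9134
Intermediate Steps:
W = 3104 (W = -3 + (1830 + 1277) = -3 + 3107 = 3104)
C = 90/23 (C = (-15*6)/(-3 + 5*(-4)) = -90/(-3 - 20) = -90/(-23) = -90*(-1/23) = 90/23 ≈ 3.9130)
1/W + C = 1/3104 + 90/23 = 279383/71392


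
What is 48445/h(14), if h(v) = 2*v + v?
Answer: 48445/42 ≈ 1153.5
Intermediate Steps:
h(v) = 3*v
48445/h(14) = 48445/((3*14)) = 48445/42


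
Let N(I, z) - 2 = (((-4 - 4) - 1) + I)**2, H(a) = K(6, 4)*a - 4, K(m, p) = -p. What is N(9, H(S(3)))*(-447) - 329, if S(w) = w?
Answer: -1223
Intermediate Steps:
H(a) = -4 - 4*a (H(a) = (-1*4)*a - 4 = -4*a - 4 = -4 - 4*a)
N(I, z) = 2 + (-9 + I)**2 (N(I, z) = 2 + (((-4 - 4) - 1) + I)**2 = 2 + ((-8 - 1) + I)**2 = 2 + (-9 + I)**2)
N(9, H(S(3)))*(-447) - 329 = (2 + (-9 + 9)**2)*(-447) - 329 = (2 + 0**2)*(-447) - 329 = (2 + 0)*(-447) - 329 = 2*(-447) - 329 = -894 - 329 = -1223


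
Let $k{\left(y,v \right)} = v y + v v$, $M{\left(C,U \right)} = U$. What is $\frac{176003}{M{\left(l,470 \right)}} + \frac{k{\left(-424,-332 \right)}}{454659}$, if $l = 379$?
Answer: $\frac{26713104739}{71229910} \approx 375.03$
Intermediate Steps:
$k{\left(y,v \right)} = v^{2} + v y$ ($k{\left(y,v \right)} = v y + v^{2} = v^{2} + v y$)
$\frac{176003}{M{\left(l,470 \right)}} + \frac{k{\left(-424,-332 \right)}}{454659} = \frac{176003}{470} + \frac{\left(-332\right) \left(-332 - 424\right)}{454659} = 176003 \cdot \frac{1}{470} + \left(-332\right) \left(-756\right) \frac{1}{454659} = \frac{176003}{470} + 250992 \cdot \frac{1}{454659} = \frac{176003}{470} + \frac{83664}{151553} = \frac{26713104739}{71229910}$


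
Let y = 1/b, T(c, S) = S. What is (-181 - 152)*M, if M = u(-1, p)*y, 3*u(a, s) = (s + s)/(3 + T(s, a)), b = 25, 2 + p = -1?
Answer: 333/25 ≈ 13.320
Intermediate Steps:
p = -3 (p = -2 - 1 = -3)
u(a, s) = 2*s/(3*(3 + a)) (u(a, s) = ((s + s)/(3 + a))/3 = ((2*s)/(3 + a))/3 = (2*s/(3 + a))/3 = 2*s/(3*(3 + a)))
y = 1/25 ≈ 0.040000
M = -1/25 (M = ((2/3)*(-3)/(3 - 1))*(1/25) = ((2/3)*(-3)/2)*(1/25) = ((2/3)*(-3)*(1/2))*(1/25) = -1*1/25 = -1/25 ≈ -0.040000)
(-181 - 152)*M = (-181 - 152)*(-1/25) = -333*(-1/25) = 333/25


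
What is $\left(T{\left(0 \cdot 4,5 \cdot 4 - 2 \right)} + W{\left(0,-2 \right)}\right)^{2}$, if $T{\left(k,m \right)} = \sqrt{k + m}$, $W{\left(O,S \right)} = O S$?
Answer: $18$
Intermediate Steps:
$\left(T{\left(0 \cdot 4,5 \cdot 4 - 2 \right)} + W{\left(0,-2 \right)}\right)^{2} = \left(\sqrt{0 \cdot 4 + \left(5 \cdot 4 - 2\right)} + 0 \left(-2\right)\right)^{2} = \left(\sqrt{0 + \left(20 - 2\right)} + 0\right)^{2} = \left(\sqrt{0 + 18} + 0\right)^{2} = \left(\sqrt{18} + 0\right)^{2} = \left(3 \sqrt{2} + 0\right)^{2} = \left(3 \sqrt{2}\right)^{2} = 18$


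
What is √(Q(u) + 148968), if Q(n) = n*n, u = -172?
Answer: 2*√44638 ≈ 422.55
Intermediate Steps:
Q(n) = n²
√(Q(u) + 148968) = √((-172)² + 148968) = √(29584 + 148968) = √178552 = 2*√44638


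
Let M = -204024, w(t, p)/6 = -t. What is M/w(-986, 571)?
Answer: -17002/493 ≈ -34.487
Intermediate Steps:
w(t, p) = -6*t (w(t, p) = 6*(-t) = -6*t)
M/w(-986, 571) = -204024/((-6*(-986))) = -204024/5916 = -204024*1/5916 = -17002/493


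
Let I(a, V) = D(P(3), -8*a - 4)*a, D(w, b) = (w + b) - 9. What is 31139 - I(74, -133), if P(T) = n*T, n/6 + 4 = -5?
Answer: 87897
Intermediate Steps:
n = -54 (n = -24 + 6*(-5) = -24 - 30 = -54)
P(T) = -54*T
D(w, b) = -9 + b + w (D(w, b) = (b + w) - 9 = -9 + b + w)
I(a, V) = a*(-175 - 8*a) (I(a, V) = (-9 + (-8*a - 4) - 54*3)*a = (-9 + (-4 - 8*a) - 162)*a = (-175 - 8*a)*a = a*(-175 - 8*a))
31139 - I(74, -133) = 31139 - (-1)*74*(175 + 8*74) = 31139 - (-1)*74*(175 + 592) = 31139 - (-1)*74*767 = 31139 - 1*(-56758) = 31139 + 56758 = 87897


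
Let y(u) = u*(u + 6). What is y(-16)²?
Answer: 25600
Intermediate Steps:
y(u) = u*(6 + u)
y(-16)² = (-16*(6 - 16))² = (-16*(-10))² = 160² = 25600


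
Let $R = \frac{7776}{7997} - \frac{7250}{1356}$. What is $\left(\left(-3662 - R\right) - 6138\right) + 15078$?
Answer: $\frac{28640853545}{5421966} \approx 5282.4$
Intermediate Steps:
$R = - \frac{23716997}{5421966}$ ($R = 7776 \cdot \frac{1}{7997} - \frac{3625}{678} = \frac{7776}{7997} - \frac{3625}{678} = - \frac{23716997}{5421966} \approx -4.3742$)
$\left(\left(-3662 - R\right) - 6138\right) + 15078 = \left(\left(-3662 - - \frac{23716997}{5421966}\right) - 6138\right) + 15078 = \left(\left(-3662 + \frac{23716997}{5421966}\right) - 6138\right) + 15078 = \left(- \frac{19831522495}{5421966} - 6138\right) + 15078 = - \frac{53111549803}{5421966} + 15078 = \frac{28640853545}{5421966}$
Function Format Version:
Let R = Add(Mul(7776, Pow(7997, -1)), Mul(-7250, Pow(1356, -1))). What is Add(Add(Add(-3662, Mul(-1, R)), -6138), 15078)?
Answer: Rational(28640853545, 5421966) ≈ 5282.4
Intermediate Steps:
R = Rational(-23716997, 5421966) (R = Add(Mul(7776, Rational(1, 7997)), Mul(-7250, Rational(1, 1356))) = Add(Rational(7776, 7997), Rational(-3625, 678)) = Rational(-23716997, 5421966) ≈ -4.3742)
Add(Add(Add(-3662, Mul(-1, R)), -6138), 15078) = Add(Add(Add(-3662, Mul(-1, Rational(-23716997, 5421966))), -6138), 15078) = Add(Add(Add(-3662, Rational(23716997, 5421966)), -6138), 15078) = Add(Add(Rational(-19831522495, 5421966), -6138), 15078) = Add(Rational(-53111549803, 5421966), 15078) = Rational(28640853545, 5421966)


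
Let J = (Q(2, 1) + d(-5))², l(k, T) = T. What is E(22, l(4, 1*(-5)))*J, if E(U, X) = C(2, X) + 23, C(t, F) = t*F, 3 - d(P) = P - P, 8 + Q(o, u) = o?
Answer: 117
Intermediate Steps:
Q(o, u) = -8 + o
d(P) = 3 (d(P) = 3 - (P - P) = 3 - 1*0 = 3 + 0 = 3)
C(t, F) = F*t
E(U, X) = 23 + 2*X (E(U, X) = X*2 + 23 = 2*X + 23 = 23 + 2*X)
J = 9 (J = ((-8 + 2) + 3)² = (-6 + 3)² = (-3)² = 9)
E(22, l(4, 1*(-5)))*J = (23 + 2*(1*(-5)))*9 = (23 + 2*(-5))*9 = (23 - 10)*9 = 13*9 = 117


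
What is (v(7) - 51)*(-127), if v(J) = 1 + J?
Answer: 5461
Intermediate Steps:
(v(7) - 51)*(-127) = ((1 + 7) - 51)*(-127) = (8 - 51)*(-127) = -43*(-127) = 5461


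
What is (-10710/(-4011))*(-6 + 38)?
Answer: 16320/191 ≈ 85.445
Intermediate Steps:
(-10710/(-4011))*(-6 + 38) = -10710*(-1/4011)*32 = (510/191)*32 = 16320/191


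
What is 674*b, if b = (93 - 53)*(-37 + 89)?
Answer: 1401920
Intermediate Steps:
b = 2080 (b = 40*52 = 2080)
674*b = 674*2080 = 1401920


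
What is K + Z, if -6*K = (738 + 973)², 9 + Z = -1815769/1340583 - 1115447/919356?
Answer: -200454233498087405/410824341516 ≈ -4.8793e+5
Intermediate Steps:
Z = -1584104959033/136941447172 (Z = -9 + (-1815769/1340583 - 1115447/919356) = -9 - 351631934485/136941447172 = -1584104959033/136941447172 ≈ -11.568)
K = -2927521/6 (K = -(738 + 973)²/6 = -⅙*1711² = -⅙*2927521 = -2927521/6 ≈ -4.8792e+5)
K + Z = -2927521/6 - 1584104959033/136941447172 = -200454233498087405/410824341516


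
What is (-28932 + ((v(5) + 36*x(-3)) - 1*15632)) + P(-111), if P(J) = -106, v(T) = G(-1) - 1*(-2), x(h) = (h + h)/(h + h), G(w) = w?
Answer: -44633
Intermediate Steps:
x(h) = 1 (x(h) = (2*h)/((2*h)) = (2*h)*(1/(2*h)) = 1)
v(T) = 1 (v(T) = -1 - 1*(-2) = -1 + 2 = 1)
(-28932 + ((v(5) + 36*x(-3)) - 1*15632)) + P(-111) = (-28932 + ((1 + 36*1) - 1*15632)) - 106 = (-28932 + ((1 + 36) - 15632)) - 106 = (-28932 + (37 - 15632)) - 106 = (-28932 - 15595) - 106 = -44527 - 106 = -44633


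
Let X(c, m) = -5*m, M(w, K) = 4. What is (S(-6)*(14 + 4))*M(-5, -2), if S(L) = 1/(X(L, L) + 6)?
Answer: 2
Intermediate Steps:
S(L) = 1/(6 - 5*L) (S(L) = 1/(-5*L + 6) = 1/(6 - 5*L))
(S(-6)*(14 + 4))*M(-5, -2) = ((-1/(-6 + 5*(-6)))*(14 + 4))*4 = (-1/(-6 - 30)*18)*4 = (-1/(-36)*18)*4 = (-1*(-1/36)*18)*4 = ((1/36)*18)*4 = (½)*4 = 2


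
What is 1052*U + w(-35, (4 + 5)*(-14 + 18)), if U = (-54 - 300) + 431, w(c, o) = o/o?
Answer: 81005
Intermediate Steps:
w(c, o) = 1
U = 77 (U = -354 + 431 = 77)
1052*U + w(-35, (4 + 5)*(-14 + 18)) = 1052*77 + 1 = 81004 + 1 = 81005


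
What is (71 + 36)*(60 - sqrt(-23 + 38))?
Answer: 6420 - 107*sqrt(15) ≈ 6005.6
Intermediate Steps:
(71 + 36)*(60 - sqrt(-23 + 38)) = 107*(60 - sqrt(15)) = 6420 - 107*sqrt(15)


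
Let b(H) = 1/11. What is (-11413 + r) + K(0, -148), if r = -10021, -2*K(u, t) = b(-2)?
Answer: -471549/22 ≈ -21434.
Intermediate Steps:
b(H) = 1/11
K(u, t) = -1/22 (K(u, t) = -½*1/11 = -1/22)
(-11413 + r) + K(0, -148) = (-11413 - 10021) - 1/22 = -21434 - 1/22 = -471549/22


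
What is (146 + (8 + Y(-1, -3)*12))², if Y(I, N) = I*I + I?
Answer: 23716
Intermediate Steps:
Y(I, N) = I + I² (Y(I, N) = I² + I = I + I²)
(146 + (8 + Y(-1, -3)*12))² = (146 + (8 - (1 - 1)*12))² = (146 + (8 - 1*0*12))² = (146 + (8 + 0*12))² = (146 + (8 + 0))² = (146 + 8)² = 154² = 23716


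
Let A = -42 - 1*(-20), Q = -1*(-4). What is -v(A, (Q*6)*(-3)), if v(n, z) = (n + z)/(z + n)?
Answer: -1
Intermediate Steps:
Q = 4
A = -22 (A = -42 + 20 = -22)
v(n, z) = 1 (v(n, z) = (n + z)/(n + z) = 1)
-v(A, (Q*6)*(-3)) = -1*1 = -1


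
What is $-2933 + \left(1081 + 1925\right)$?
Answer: $73$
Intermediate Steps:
$-2933 + \left(1081 + 1925\right) = -2933 + 3006 = 73$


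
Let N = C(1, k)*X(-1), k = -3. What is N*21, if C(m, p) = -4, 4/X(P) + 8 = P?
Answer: 112/3 ≈ 37.333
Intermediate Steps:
X(P) = 4/(-8 + P)
N = 16/9 (N = -16/(-8 - 1) = -16/(-9) = -16*(-1)/9 = -4*(-4/9) = 16/9 ≈ 1.7778)
N*21 = (16/9)*21 = 112/3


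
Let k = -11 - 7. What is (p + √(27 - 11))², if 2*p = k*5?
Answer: 1681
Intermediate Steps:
k = -18
p = -45 (p = (-18*5)/2 = (½)*(-90) = -45)
(p + √(27 - 11))² = (-45 + √(27 - 11))² = (-45 + √16)² = (-45 + 4)² = (-41)² = 1681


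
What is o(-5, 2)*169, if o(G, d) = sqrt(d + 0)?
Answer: 169*sqrt(2) ≈ 239.00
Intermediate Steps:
o(G, d) = sqrt(d)
o(-5, 2)*169 = sqrt(2)*169 = 169*sqrt(2)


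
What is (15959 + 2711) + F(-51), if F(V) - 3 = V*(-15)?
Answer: 19438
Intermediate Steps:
F(V) = 3 - 15*V (F(V) = 3 + V*(-15) = 3 - 15*V)
(15959 + 2711) + F(-51) = (15959 + 2711) + (3 - 15*(-51)) = 18670 + (3 + 765) = 18670 + 768 = 19438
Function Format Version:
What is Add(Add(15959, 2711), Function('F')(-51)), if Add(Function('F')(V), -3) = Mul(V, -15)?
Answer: 19438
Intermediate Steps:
Function('F')(V) = Add(3, Mul(-15, V)) (Function('F')(V) = Add(3, Mul(V, -15)) = Add(3, Mul(-15, V)))
Add(Add(15959, 2711), Function('F')(-51)) = Add(Add(15959, 2711), Add(3, Mul(-15, -51))) = Add(18670, Add(3, 765)) = Add(18670, 768) = 19438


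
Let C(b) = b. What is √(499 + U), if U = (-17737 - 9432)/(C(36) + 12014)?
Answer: √2885146442/2410 ≈ 22.288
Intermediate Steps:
U = -27169/12050 (U = (-17737 - 9432)/(36 + 12014) = -27169/12050 ≈ -2.2547)
√(499 + U) = √(499 - 27169/12050) = √(5985781/12050) = √2885146442/2410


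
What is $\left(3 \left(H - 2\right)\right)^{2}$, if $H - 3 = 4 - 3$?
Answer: $36$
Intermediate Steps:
$H = 4$ ($H = 3 + \left(4 - 3\right) = 3 + 1 = 4$)
$\left(3 \left(H - 2\right)\right)^{2} = \left(3 \left(4 - 2\right)\right)^{2} = \left(3 \cdot 2\right)^{2} = 6^{2} = 36$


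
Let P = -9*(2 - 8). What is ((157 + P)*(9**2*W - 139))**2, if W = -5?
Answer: 13175366656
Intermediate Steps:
P = 54 (P = -9*(-6) = 54)
((157 + P)*(9**2*W - 139))**2 = ((157 + 54)*(9**2*(-5) - 139))**2 = (211*(81*(-5) - 139))**2 = (211*(-405 - 139))**2 = (211*(-544))**2 = (-114784)**2 = 13175366656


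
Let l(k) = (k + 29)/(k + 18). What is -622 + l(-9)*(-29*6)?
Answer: -3026/3 ≈ -1008.7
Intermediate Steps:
l(k) = (29 + k)/(18 + k)
-622 + l(-9)*(-29*6) = -622 + ((29 - 9)/(18 - 9))*(-29*6) = -622 + (20/9)*(-174) = -622 - 1160/3 = -3026/3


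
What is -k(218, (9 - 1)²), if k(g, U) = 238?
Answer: -238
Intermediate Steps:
-k(218, (9 - 1)²) = -1*238 = -238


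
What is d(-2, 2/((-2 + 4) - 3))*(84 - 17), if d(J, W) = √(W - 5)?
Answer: 67*I*√7 ≈ 177.27*I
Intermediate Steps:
d(J, W) = √(-5 + W)
d(-2, 2/((-2 + 4) - 3))*(84 - 17) = √(-5 + 2/((-2 + 4) - 3))*(84 - 17) = √(-5 + 2/(2 - 3))*67 = √(-5 + 2/(-1))*67 = √(-5 + 2*(-1))*67 = √(-5 - 2)*67 = √(-7)*67 = (I*√7)*67 = 67*I*√7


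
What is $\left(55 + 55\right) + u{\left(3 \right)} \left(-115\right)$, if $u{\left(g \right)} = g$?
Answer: $-235$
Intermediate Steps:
$\left(55 + 55\right) + u{\left(3 \right)} \left(-115\right) = \left(55 + 55\right) + 3 \left(-115\right) = 110 - 345 = -235$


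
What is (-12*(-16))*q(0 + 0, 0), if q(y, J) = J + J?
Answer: 0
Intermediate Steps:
q(y, J) = 2*J
(-12*(-16))*q(0 + 0, 0) = (-12*(-16))*(2*0) = 192*0 = 0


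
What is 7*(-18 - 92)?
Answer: -770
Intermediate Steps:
7*(-18 - 92) = 7*(-110) = -770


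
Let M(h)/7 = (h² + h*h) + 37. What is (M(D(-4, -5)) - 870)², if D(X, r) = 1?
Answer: 356409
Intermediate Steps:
M(h) = 259 + 14*h² (M(h) = 7*((h² + h*h) + 37) = 7*((h² + h²) + 37) = 7*(2*h² + 37) = 7*(37 + 2*h²) = 259 + 14*h²)
(M(D(-4, -5)) - 870)² = ((259 + 14*1²) - 870)² = ((259 + 14*1) - 870)² = ((259 + 14) - 870)² = (273 - 870)² = (-597)² = 356409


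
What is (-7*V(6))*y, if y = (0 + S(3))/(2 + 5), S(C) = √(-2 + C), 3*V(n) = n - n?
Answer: 0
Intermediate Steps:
V(n) = 0 (V(n) = (n - n)/3 = (⅓)*0 = 0)
y = ⅐ (y = (0 + √(-2 + 3))/(2 + 5) = (0 + √1)/7 = (0 + 1)*(⅐) = 1*(⅐) = ⅐ ≈ 0.14286)
(-7*V(6))*y = -7*0*(⅐) = 0*(⅐) = 0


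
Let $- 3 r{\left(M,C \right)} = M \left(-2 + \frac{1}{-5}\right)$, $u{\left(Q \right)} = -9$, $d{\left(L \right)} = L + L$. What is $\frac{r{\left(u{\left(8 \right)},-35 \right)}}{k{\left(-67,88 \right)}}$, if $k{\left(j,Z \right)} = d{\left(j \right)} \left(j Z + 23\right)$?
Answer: $- \frac{33}{3934910} \approx -8.3865 \cdot 10^{-6}$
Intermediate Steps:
$d{\left(L \right)} = 2 L$
$r{\left(M,C \right)} = \frac{11 M}{15}$ ($r{\left(M,C \right)} = - \frac{M \left(-2 + \frac{1}{-5}\right)}{3} = - \frac{M \left(-2 - \frac{1}{5}\right)}{3} = - \frac{M \left(- \frac{11}{5}\right)}{3} = - \frac{\left(- \frac{11}{5}\right) M}{3} = \frac{11 M}{15}$)
$k{\left(j,Z \right)} = 2 j \left(23 + Z j\right)$ ($k{\left(j,Z \right)} = 2 j \left(j Z + 23\right) = 2 j \left(Z j + 23\right) = 2 j \left(23 + Z j\right)$)
$\frac{r{\left(u{\left(8 \right)},-35 \right)}}{k{\left(-67,88 \right)}} = \frac{\frac{11}{15} \left(-9\right)}{2 \left(-67\right) \left(23 + 88 \left(-67\right)\right)} = - \frac{33}{5 \cdot 2 \left(-67\right) \left(23 - 5896\right)} = - \frac{33}{5 \cdot 2 \left(-67\right) \left(-5873\right)} = - \frac{33}{5 \cdot 786982} = \left(- \frac{33}{5}\right) \frac{1}{786982} = - \frac{33}{3934910}$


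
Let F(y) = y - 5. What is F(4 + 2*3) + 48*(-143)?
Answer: -6859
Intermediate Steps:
F(y) = -5 + y
F(4 + 2*3) + 48*(-143) = (-5 + (4 + 2*3)) + 48*(-143) = (-5 + (4 + 6)) - 6864 = (-5 + 10) - 6864 = 5 - 6864 = -6859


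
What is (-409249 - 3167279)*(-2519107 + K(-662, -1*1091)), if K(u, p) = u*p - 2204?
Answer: 6434420652432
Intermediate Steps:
K(u, p) = -2204 + p*u (K(u, p) = p*u - 2204 = -2204 + p*u)
(-409249 - 3167279)*(-2519107 + K(-662, -1*1091)) = (-409249 - 3167279)*(-2519107 + (-2204 - 1*1091*(-662))) = -3576528*(-2519107 + (-2204 - 1091*(-662))) = -3576528*(-2519107 + (-2204 + 722242)) = -3576528*(-2519107 + 720038) = -3576528*(-1799069) = 6434420652432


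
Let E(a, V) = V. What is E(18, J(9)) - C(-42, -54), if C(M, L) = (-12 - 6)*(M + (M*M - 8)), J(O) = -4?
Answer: 30848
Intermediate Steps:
C(M, L) = 144 - 18*M - 18*M**2 (C(M, L) = -18*(M + (M**2 - 8)) = -18*(M + (-8 + M**2)) = -18*(-8 + M + M**2) = 144 - 18*M - 18*M**2)
E(18, J(9)) - C(-42, -54) = -4 - (144 - 18*(-42) - 18*(-42)**2) = -4 - (144 + 756 - 18*1764) = -4 - (144 + 756 - 31752) = -4 - 1*(-30852) = -4 + 30852 = 30848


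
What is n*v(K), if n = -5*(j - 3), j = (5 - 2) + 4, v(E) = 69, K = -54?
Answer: -1380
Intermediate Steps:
j = 7 (j = 3 + 4 = 7)
n = -20 (n = -5*(7 - 3) = -5*4 = -20)
n*v(K) = -20*69 = -1380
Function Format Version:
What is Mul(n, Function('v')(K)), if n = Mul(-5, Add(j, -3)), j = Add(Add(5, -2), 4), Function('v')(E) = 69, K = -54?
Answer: -1380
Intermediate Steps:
j = 7 (j = Add(3, 4) = 7)
n = -20 (n = Mul(-5, Add(7, -3)) = Mul(-5, 4) = -20)
Mul(n, Function('v')(K)) = Mul(-20, 69) = -1380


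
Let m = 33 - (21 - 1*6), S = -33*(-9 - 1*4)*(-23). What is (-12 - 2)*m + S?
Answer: -10119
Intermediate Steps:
S = -9867 (S = -33*(-9 - 4)*(-23) = -33*(-13)*(-23) = 429*(-23) = -9867)
m = 18 (m = 33 - (21 - 6) = 33 - 1*15 = 33 - 15 = 18)
(-12 - 2)*m + S = (-12 - 2)*18 - 9867 = -14*18 - 9867 = -252 - 9867 = -10119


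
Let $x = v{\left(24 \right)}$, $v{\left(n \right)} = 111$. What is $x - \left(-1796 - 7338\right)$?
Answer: $9245$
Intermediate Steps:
$x = 111$
$x - \left(-1796 - 7338\right) = 111 - \left(-1796 - 7338\right) = 111 - -9134 = 111 + 9134 = 9245$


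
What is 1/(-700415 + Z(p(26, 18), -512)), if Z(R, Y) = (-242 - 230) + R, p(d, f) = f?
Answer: -1/700869 ≈ -1.4268e-6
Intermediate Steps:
Z(R, Y) = -472 + R
1/(-700415 + Z(p(26, 18), -512)) = 1/(-700415 + (-472 + 18)) = 1/(-700415 - 454) = 1/(-700869) = -1/700869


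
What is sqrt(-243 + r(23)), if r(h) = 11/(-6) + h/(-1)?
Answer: I*sqrt(9642)/6 ≈ 16.366*I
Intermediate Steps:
r(h) = -11/6 - h (r(h) = 11*(-1/6) + h*(-1) = -11/6 - h)
sqrt(-243 + r(23)) = sqrt(-243 + (-11/6 - 1*23)) = sqrt(-243 + (-11/6 - 23)) = sqrt(-243 - 149/6) = sqrt(-1607/6) = I*sqrt(9642)/6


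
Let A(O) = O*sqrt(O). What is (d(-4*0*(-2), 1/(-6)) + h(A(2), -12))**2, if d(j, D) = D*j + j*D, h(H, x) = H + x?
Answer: 152 - 48*sqrt(2) ≈ 84.118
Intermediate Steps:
A(O) = O**(3/2)
d(j, D) = 2*D*j (d(j, D) = D*j + D*j = 2*D*j)
(d(-4*0*(-2), 1/(-6)) + h(A(2), -12))**2 = (2*(-4*0*(-2))/(-6) + (2**(3/2) - 12))**2 = (2*(-1/6)*(0*(-2)) + (2*sqrt(2) - 12))**2 = (2*(-1/6)*0 + (-12 + 2*sqrt(2)))**2 = (0 + (-12 + 2*sqrt(2)))**2 = (-12 + 2*sqrt(2))**2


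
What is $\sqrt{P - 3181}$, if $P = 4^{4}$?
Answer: $15 i \sqrt{13} \approx 54.083 i$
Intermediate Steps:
$P = 256$
$\sqrt{P - 3181} = \sqrt{256 - 3181} = \sqrt{-2925} = 15 i \sqrt{13}$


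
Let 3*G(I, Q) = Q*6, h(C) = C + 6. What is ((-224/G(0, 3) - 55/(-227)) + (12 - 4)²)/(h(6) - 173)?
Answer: -18325/109641 ≈ -0.16714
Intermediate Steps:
h(C) = 6 + C
G(I, Q) = 2*Q (G(I, Q) = (Q*6)/3 = (6*Q)/3 = 2*Q)
((-224/G(0, 3) - 55/(-227)) + (12 - 4)²)/(h(6) - 173) = ((-224/(2*3) - 55/(-227)) + (12 - 4)²)/((6 + 6) - 173) = ((-224/6 - 55*(-1/227)) + 8²)/(12 - 173) = ((-224*⅙ + 55/227) + 64)/(-161) = ((-112/3 + 55/227) + 64)*(-1/161) = (-25259/681 + 64)*(-1/161) = (18325/681)*(-1/161) = -18325/109641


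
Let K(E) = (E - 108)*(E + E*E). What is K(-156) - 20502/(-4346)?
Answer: -13871378709/2173 ≈ -6.3835e+6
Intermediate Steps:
K(E) = (-108 + E)*(E + E**2)
K(-156) - 20502/(-4346) = -156*(-108 + (-156)**2 - 107*(-156)) - 20502/(-4346) = -156*(-108 + 24336 + 16692) - 20502*(-1/4346) = -156*40920 + 10251/2173 = -6383520 + 10251/2173 = -13871378709/2173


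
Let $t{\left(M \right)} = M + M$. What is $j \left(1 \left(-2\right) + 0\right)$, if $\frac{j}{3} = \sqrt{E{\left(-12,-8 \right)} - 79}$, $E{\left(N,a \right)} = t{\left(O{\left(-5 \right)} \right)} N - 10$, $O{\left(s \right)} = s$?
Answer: $- 6 \sqrt{31} \approx -33.407$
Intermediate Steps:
$t{\left(M \right)} = 2 M$
$E{\left(N,a \right)} = -10 - 10 N$ ($E{\left(N,a \right)} = 2 \left(-5\right) N - 10 = - 10 N - 10 = -10 - 10 N$)
$j = 3 \sqrt{31}$ ($j = 3 \sqrt{\left(-10 - -120\right) - 79} = 3 \sqrt{\left(-10 + 120\right) - 79} = 3 \sqrt{110 - 79} = 3 \sqrt{31} \approx 16.703$)
$j \left(1 \left(-2\right) + 0\right) = 3 \sqrt{31} \left(1 \left(-2\right) + 0\right) = 3 \sqrt{31} \left(-2 + 0\right) = 3 \sqrt{31} \left(-2\right) = - 6 \sqrt{31}$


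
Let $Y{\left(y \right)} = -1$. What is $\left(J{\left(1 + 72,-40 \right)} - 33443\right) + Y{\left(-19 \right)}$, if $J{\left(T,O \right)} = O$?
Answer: $-33484$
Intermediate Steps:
$\left(J{\left(1 + 72,-40 \right)} - 33443\right) + Y{\left(-19 \right)} = \left(-40 - 33443\right) - 1 = -33483 - 1 = -33484$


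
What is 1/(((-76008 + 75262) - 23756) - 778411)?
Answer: -1/802913 ≈ -1.2455e-6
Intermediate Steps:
1/(((-76008 + 75262) - 23756) - 778411) = 1/((-746 - 23756) - 778411) = 1/(-24502 - 778411) = 1/(-802913) = -1/802913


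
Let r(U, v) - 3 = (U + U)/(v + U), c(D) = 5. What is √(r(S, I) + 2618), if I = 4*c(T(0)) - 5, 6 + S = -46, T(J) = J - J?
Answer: √3591997/37 ≈ 51.223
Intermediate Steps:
T(J) = 0
S = -52 (S = -6 - 46 = -52)
I = 15 (I = 4*5 - 5 = 20 - 5 = 15)
r(U, v) = 3 + 2*U/(U + v) (r(U, v) = 3 + (U + U)/(v + U) = 3 + (2*U)/(U + v) = 3 + 2*U/(U + v))
√(r(S, I) + 2618) = √((3*15 + 5*(-52))/(-52 + 15) + 2618) = √((45 - 260)/(-37) + 2618) = √(-1/37*(-215) + 2618) = √(215/37 + 2618) = √(97081/37) = √3591997/37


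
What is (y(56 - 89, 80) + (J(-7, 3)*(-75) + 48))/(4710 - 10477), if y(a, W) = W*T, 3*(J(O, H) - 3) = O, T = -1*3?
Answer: 242/5767 ≈ 0.041963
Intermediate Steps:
T = -3
J(O, H) = 3 + O/3
y(a, W) = -3*W (y(a, W) = W*(-3) = -3*W)
(y(56 - 89, 80) + (J(-7, 3)*(-75) + 48))/(4710 - 10477) = (-3*80 + ((3 + (⅓)*(-7))*(-75) + 48))/(4710 - 10477) = (-240 + ((3 - 7/3)*(-75) + 48))/(-5767) = (-240 + ((⅔)*(-75) + 48))*(-1/5767) = (-240 + (-50 + 48))*(-1/5767) = (-240 - 2)*(-1/5767) = -242*(-1/5767) = 242/5767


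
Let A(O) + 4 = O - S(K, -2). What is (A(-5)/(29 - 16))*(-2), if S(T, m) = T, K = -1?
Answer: 16/13 ≈ 1.2308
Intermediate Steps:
A(O) = -3 + O (A(O) = -4 + (O - 1*(-1)) = -4 + (O + 1) = -4 + (1 + O) = -3 + O)
(A(-5)/(29 - 16))*(-2) = ((-3 - 5)/(29 - 16))*(-2) = (-8/13)*(-2) = ((1/13)*(-8))*(-2) = -8/13*(-2) = 16/13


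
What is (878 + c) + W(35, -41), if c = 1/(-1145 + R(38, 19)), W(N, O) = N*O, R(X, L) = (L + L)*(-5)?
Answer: -743596/1335 ≈ -557.00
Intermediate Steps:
R(X, L) = -10*L (R(X, L) = (2*L)*(-5) = -10*L)
c = -1/1335 (c = 1/(-1145 - 10*19) = 1/(-1145 - 190) = 1/(-1335) = -1/1335 ≈ -0.00074906)
(878 + c) + W(35, -41) = (878 - 1/1335) + 35*(-41) = 1172129/1335 - 1435 = -743596/1335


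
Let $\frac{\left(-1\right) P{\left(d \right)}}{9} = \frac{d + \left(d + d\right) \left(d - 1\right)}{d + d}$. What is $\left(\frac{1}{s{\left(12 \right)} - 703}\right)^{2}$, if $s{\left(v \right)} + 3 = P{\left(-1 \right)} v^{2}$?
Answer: $\frac{1}{1532644} \approx 6.5247 \cdot 10^{-7}$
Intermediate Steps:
$P{\left(d \right)} = - \frac{9 \left(d + 2 d \left(-1 + d\right)\right)}{2 d}$ ($P{\left(d \right)} = - 9 \frac{d + \left(d + d\right) \left(d - 1\right)}{d + d} = - 9 \frac{d + 2 d \left(-1 + d\right)}{2 d} = - \frac{9 \left(d + 2 d \left(-1 + d\right)\right)}{2 d}$)
$s{\left(v \right)} = -3 + \frac{27 v^{2}}{2}$ ($s{\left(v \right)} = -3 + \left(\frac{9}{2} - -9\right) v^{2} = -3 + \left(\frac{9}{2} + 9\right) v^{2} = -3 + \frac{27 v^{2}}{2}$)
$\left(\frac{1}{s{\left(12 \right)} - 703}\right)^{2} = \left(\frac{1}{\left(-3 + \frac{27 \cdot 12^{2}}{2}\right) - 703}\right)^{2} = \left(\frac{1}{\left(-3 + \frac{27}{2} \cdot 144\right) - 703}\right)^{2} = \left(\frac{1}{\left(-3 + 1944\right) - 703}\right)^{2} = \left(\frac{1}{1941 - 703}\right)^{2} = \left(\frac{1}{1238}\right)^{2} = \frac{1}{1532644}$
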